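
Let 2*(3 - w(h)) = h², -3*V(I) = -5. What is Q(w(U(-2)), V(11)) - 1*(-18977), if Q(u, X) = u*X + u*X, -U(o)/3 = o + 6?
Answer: 18747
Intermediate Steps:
V(I) = 5/3 (V(I) = -⅓*(-5) = 5/3)
U(o) = -18 - 3*o (U(o) = -3*(o + 6) = -3*(6 + o) = -18 - 3*o)
w(h) = 3 - h²/2
Q(u, X) = 2*X*u (Q(u, X) = X*u + X*u = 2*X*u)
Q(w(U(-2)), V(11)) - 1*(-18977) = 2*(5/3)*(3 - (-18 - 3*(-2))²/2) - 1*(-18977) = 2*(5/3)*(3 - (-18 + 6)²/2) + 18977 = 2*(5/3)*(3 - ½*(-12)²) + 18977 = 2*(5/3)*(3 - ½*144) + 18977 = 2*(5/3)*(3 - 72) + 18977 = 2*(5/3)*(-69) + 18977 = -230 + 18977 = 18747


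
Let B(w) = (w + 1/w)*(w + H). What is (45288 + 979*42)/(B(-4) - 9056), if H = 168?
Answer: -28802/3251 ≈ -8.8594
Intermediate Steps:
B(w) = (168 + w)*(w + 1/w) (B(w) = (w + 1/w)*(w + 168) = (w + 1/w)*(168 + w) = (168 + w)*(w + 1/w))
(45288 + 979*42)/(B(-4) - 9056) = (45288 + 979*42)/((1 + (-4)² + 168*(-4) + 168/(-4)) - 9056) = (45288 + 41118)/((1 + 16 - 672 + 168*(-¼)) - 9056) = 86406/((1 + 16 - 672 - 42) - 9056) = 86406/(-697 - 9056) = 86406/(-9753) = 86406*(-1/9753) = -28802/3251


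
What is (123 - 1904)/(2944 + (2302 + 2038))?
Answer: -1781/7284 ≈ -0.24451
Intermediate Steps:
(123 - 1904)/(2944 + (2302 + 2038)) = -1781/(2944 + 4340) = -1781/7284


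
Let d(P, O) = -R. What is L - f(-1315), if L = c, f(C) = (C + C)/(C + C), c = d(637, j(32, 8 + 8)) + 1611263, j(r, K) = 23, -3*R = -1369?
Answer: 4832417/3 ≈ 1.6108e+6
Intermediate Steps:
R = 1369/3 (R = -⅓*(-1369) = 1369/3 ≈ 456.33)
d(P, O) = -1369/3 (d(P, O) = -1*1369/3 = -1369/3)
c = 4832420/3 (c = -1369/3 + 1611263 = 4832420/3 ≈ 1.6108e+6)
f(C) = 1 (f(C) = (2*C)/((2*C)) = (2*C)*(1/(2*C)) = 1)
L = 4832420/3 ≈ 1.6108e+6
L - f(-1315) = 4832420/3 - 1*1 = 4832420/3 - 1 = 4832417/3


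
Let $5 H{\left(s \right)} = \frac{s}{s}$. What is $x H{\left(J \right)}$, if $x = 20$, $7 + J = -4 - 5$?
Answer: $4$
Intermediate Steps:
$J = -16$ ($J = -7 - 9 = -16$)
$H{\left(s \right)} = \frac{1}{5}$ ($H{\left(s \right)} = \frac{s \frac{1}{s}}{5} = \frac{1}{5} \cdot 1 = \frac{1}{5}$)
$x H{\left(J \right)} = 20 \cdot \frac{1}{5} = 4$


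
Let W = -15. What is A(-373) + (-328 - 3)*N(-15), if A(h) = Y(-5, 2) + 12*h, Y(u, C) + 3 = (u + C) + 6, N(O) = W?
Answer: 489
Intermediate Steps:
N(O) = -15
Y(u, C) = 3 + C + u (Y(u, C) = -3 + ((u + C) + 6) = -3 + ((C + u) + 6) = -3 + (6 + C + u) = 3 + C + u)
A(h) = 12*h (A(h) = (3 + 2 - 5) + 12*h = 0 + 12*h = 12*h)
A(-373) + (-328 - 3)*N(-15) = 12*(-373) + (-328 - 3)*(-15) = -4476 - 331*(-15) = -4476 + 4965 = 489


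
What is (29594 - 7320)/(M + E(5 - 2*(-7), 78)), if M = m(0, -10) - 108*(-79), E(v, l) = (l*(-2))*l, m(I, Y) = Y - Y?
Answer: -11137/1818 ≈ -6.1260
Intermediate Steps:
m(I, Y) = 0
E(v, l) = -2*l**2 (E(v, l) = (-2*l)*l = -2*l**2)
M = 8532 (M = 0 - 108*(-79) = 0 + 8532 = 8532)
(29594 - 7320)/(M + E(5 - 2*(-7), 78)) = (29594 - 7320)/(8532 - 2*78**2) = 22274/(8532 - 2*6084) = 22274/(8532 - 12168) = 22274/(-3636) = 22274*(-1/3636) = -11137/1818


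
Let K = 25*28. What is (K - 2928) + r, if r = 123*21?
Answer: 355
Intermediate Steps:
K = 700
r = 2583
(K - 2928) + r = (700 - 2928) + 2583 = -2228 + 2583 = 355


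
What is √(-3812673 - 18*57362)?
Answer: I*√4845189 ≈ 2201.2*I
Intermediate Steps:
√(-3812673 - 18*57362) = √(-3812673 - 1032516) = √(-4845189) = I*√4845189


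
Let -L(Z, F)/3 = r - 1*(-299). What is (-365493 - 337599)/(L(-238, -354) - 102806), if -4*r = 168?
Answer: 703092/103577 ≈ 6.7881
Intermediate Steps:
r = -42 (r = -¼*168 = -42)
L(Z, F) = -771 (L(Z, F) = -3*(-42 - 1*(-299)) = -3*(-42 + 299) = -3*257 = -771)
(-365493 - 337599)/(L(-238, -354) - 102806) = (-365493 - 337599)/(-771 - 102806) = -703092/(-103577) = -703092*(-1/103577) = 703092/103577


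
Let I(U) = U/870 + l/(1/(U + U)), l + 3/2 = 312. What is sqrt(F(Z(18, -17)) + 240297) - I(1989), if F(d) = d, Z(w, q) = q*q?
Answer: -358199673/290 + sqrt(240586) ≈ -1.2347e+6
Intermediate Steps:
Z(w, q) = q**2
l = 621/2 (l = -3/2 + 312 = 621/2 ≈ 310.50)
I(U) = 540271*U/870 (I(U) = U/870 + 621/(2*(1/(U + U))) = U*(1/870) + 621/(2*(1/(2*U))) = U/870 + 621/(2*((1/(2*U)))) = U/870 + 621*(2*U)/2 = U/870 + 621*U = 540271*U/870)
sqrt(F(Z(18, -17)) + 240297) - I(1989) = sqrt((-17)**2 + 240297) - 540271*1989/870 = sqrt(289 + 240297) - 1*358199673/290 = sqrt(240586) - 358199673/290 = -358199673/290 + sqrt(240586)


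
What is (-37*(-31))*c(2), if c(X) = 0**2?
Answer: 0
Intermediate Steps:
c(X) = 0
(-37*(-31))*c(2) = -37*(-31)*0 = 1147*0 = 0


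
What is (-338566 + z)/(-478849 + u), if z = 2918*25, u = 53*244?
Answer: 265616/465917 ≈ 0.57009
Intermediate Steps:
u = 12932
z = 72950
(-338566 + z)/(-478849 + u) = (-338566 + 72950)/(-478849 + 12932) = -265616/(-465917) = -265616*(-1/465917) = 265616/465917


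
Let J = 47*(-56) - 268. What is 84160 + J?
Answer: 81260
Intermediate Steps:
J = -2900 (J = -2632 - 268 = -2900)
84160 + J = 84160 - 2900 = 81260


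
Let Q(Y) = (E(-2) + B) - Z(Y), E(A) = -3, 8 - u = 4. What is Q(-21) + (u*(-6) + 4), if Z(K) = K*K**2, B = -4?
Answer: 9234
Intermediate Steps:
u = 4 (u = 8 - 1*4 = 8 - 4 = 4)
Z(K) = K**3
Q(Y) = -7 - Y**3 (Q(Y) = (-3 - 4) - Y**3 = -7 - Y**3)
Q(-21) + (u*(-6) + 4) = (-7 - 1*(-21)**3) + (4*(-6) + 4) = (-7 - 1*(-9261)) + (-24 + 4) = (-7 + 9261) - 20 = 9254 - 20 = 9234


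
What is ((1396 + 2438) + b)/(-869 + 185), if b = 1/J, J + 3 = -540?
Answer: -2081861/371412 ≈ -5.6053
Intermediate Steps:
J = -543 (J = -3 - 540 = -543)
b = -1/543 (b = 1/(-543) = -1/543 ≈ -0.0018416)
((1396 + 2438) + b)/(-869 + 185) = ((1396 + 2438) - 1/543)/(-869 + 185) = (3834 - 1/543)/(-684) = (2081861/543)*(-1/684) = -2081861/371412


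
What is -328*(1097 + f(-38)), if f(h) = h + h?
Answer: -334888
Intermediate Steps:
f(h) = 2*h
-328*(1097 + f(-38)) = -328*(1097 + 2*(-38)) = -328*(1097 - 76) = -328*1021 = -334888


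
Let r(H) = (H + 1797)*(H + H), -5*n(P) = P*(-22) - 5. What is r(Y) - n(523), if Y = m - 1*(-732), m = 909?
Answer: 56406069/5 ≈ 1.1281e+7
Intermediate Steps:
n(P) = 1 + 22*P/5 (n(P) = -(P*(-22) - 5)/5 = -(-22*P - 5)/5 = -(-5 - 22*P)/5 = 1 + 22*P/5)
Y = 1641 (Y = 909 - 1*(-732) = 909 + 732 = 1641)
r(H) = 2*H*(1797 + H) (r(H) = (1797 + H)*(2*H) = 2*H*(1797 + H))
r(Y) - n(523) = 2*1641*(1797 + 1641) - (1 + (22/5)*523) = 2*1641*3438 - (1 + 11506/5) = 11283516 - 1*11511/5 = 11283516 - 11511/5 = 56406069/5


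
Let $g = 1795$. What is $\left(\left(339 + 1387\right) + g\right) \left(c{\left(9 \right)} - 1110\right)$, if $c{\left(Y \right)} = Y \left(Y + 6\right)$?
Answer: $-3432975$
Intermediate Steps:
$c{\left(Y \right)} = Y \left(6 + Y\right)$
$\left(\left(339 + 1387\right) + g\right) \left(c{\left(9 \right)} - 1110\right) = \left(\left(339 + 1387\right) + 1795\right) \left(9 \left(6 + 9\right) - 1110\right) = \left(1726 + 1795\right) \left(9 \cdot 15 - 1110\right) = 3521 \left(135 - 1110\right) = 3521 \left(-975\right) = -3432975$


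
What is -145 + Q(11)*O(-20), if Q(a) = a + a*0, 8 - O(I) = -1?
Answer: -46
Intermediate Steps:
O(I) = 9 (O(I) = 8 - 1*(-1) = 8 + 1 = 9)
Q(a) = a (Q(a) = a + 0 = a)
-145 + Q(11)*O(-20) = -145 + 11*9 = -145 + 99 = -46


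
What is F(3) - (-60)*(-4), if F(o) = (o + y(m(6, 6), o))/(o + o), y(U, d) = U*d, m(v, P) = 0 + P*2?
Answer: -467/2 ≈ -233.50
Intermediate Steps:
m(v, P) = 2*P (m(v, P) = 0 + 2*P = 2*P)
F(o) = 13/2 (F(o) = (o + (2*6)*o)/(o + o) = (o + 12*o)/((2*o)) = (13*o)*(1/(2*o)) = 13/2)
F(3) - (-60)*(-4) = 13/2 - (-60)*(-4) = 13/2 - 12*20 = 13/2 - 240 = -467/2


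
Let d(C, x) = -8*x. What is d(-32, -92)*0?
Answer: 0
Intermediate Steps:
d(-32, -92)*0 = -8*(-92)*0 = 736*0 = 0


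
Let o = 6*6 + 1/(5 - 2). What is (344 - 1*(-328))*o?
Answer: 24416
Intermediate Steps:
o = 109/3 (o = 36 + 1/3 = 36 + ⅓ = 109/3 ≈ 36.333)
(344 - 1*(-328))*o = (344 - 1*(-328))*(109/3) = (344 + 328)*(109/3) = 672*(109/3) = 24416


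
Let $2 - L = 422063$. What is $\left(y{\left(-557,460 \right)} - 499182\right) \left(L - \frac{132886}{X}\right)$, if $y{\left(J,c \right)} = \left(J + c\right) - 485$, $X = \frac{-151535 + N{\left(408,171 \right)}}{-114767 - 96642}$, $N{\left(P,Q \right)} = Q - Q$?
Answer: $\frac{46003431131337876}{151535} \approx 3.0358 \cdot 10^{11}$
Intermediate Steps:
$N{\left(P,Q \right)} = 0$
$L = -422061$ ($L = 2 - 422063 = -422061$)
$X = \frac{151535}{211409}$ ($X = \frac{-151535 + 0}{-114767 - 96642} = - \frac{151535}{-211409} = \left(-151535\right) \left(- \frac{1}{211409}\right) = \frac{151535}{211409} \approx 0.71679$)
$y{\left(J,c \right)} = -485 + J + c$
$\left(y{\left(-557,460 \right)} - 499182\right) \left(L - \frac{132886}{X}\right) = \left(\left(-485 - 557 + 460\right) - 499182\right) \left(-422061 - \frac{132886}{\frac{151535}{211409}}\right) = \left(-582 - 499182\right) \left(-422061 - \frac{28093296374}{151535}\right) = - 499764 \left(-422061 - \frac{28093296374}{151535}\right) = \left(-499764\right) \left(- \frac{92050310009}{151535}\right) = \frac{46003431131337876}{151535}$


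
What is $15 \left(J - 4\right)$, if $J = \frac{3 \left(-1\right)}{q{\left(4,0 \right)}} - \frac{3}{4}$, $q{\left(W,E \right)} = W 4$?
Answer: $- \frac{1185}{16} \approx -74.063$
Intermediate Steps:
$q{\left(W,E \right)} = 4 W$
$J = - \frac{15}{16}$ ($J = \frac{3 \left(-1\right)}{4 \cdot 4} - \frac{3}{4} = - \frac{3}{16} - \frac{3}{4} = - \frac{15}{16} \approx -0.9375$)
$15 \left(J - 4\right) = 15 \left(- \frac{15}{16} - 4\right) = 15 \left(- \frac{79}{16}\right) = - \frac{1185}{16}$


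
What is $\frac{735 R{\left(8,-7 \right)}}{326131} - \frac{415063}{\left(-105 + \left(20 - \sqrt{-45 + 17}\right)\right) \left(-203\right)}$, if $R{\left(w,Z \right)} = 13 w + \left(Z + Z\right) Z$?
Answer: $- \frac{11287416315775}{480181913029} + \frac{830126 i \sqrt{7}}{1472359} \approx -23.507 + 1.4917 i$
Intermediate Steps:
$R{\left(w,Z \right)} = 2 Z^{2} + 13 w$ ($R{\left(w,Z \right)} = 13 w + 2 Z Z = 13 w + 2 Z^{2} = 2 Z^{2} + 13 w$)
$\frac{735 R{\left(8,-7 \right)}}{326131} - \frac{415063}{\left(-105 + \left(20 - \sqrt{-45 + 17}\right)\right) \left(-203\right)} = \frac{735 \left(2 \left(-7\right)^{2} + 13 \cdot 8\right)}{326131} - \frac{415063}{\left(-105 + \left(20 - \sqrt{-45 + 17}\right)\right) \left(-203\right)} = 735 \left(2 \cdot 49 + 104\right) \frac{1}{326131} - \frac{415063}{\left(-105 + \left(20 - \sqrt{-28}\right)\right) \left(-203\right)} = 735 \left(98 + 104\right) \frac{1}{326131} - \frac{415063}{\left(-105 + \left(20 - 2 i \sqrt{7}\right)\right) \left(-203\right)} = 735 \cdot 202 \cdot \frac{1}{326131} - \frac{415063}{\left(-105 + \left(20 - 2 i \sqrt{7}\right)\right) \left(-203\right)} = 148470 \cdot \frac{1}{326131} - \frac{415063}{\left(-85 - 2 i \sqrt{7}\right) \left(-203\right)} = \frac{148470}{326131} - \frac{415063}{17255 + 406 i \sqrt{7}}$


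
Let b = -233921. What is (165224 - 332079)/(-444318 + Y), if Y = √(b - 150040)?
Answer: 4942445326/13161257939 + 33371*I*√383961/39483773817 ≈ 0.37553 + 0.00052371*I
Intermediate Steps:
Y = I*√383961 (Y = √(-233921 - 150040) = √(-383961) = I*√383961 ≈ 619.65*I)
(165224 - 332079)/(-444318 + Y) = (165224 - 332079)/(-444318 + I*√383961) = -166855/(-444318 + I*√383961)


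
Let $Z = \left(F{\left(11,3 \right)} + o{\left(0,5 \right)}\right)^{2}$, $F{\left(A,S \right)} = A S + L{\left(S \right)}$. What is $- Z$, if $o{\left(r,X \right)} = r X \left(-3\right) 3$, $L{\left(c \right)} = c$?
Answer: $-1296$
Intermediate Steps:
$o{\left(r,X \right)} = - 9 X r$ ($o{\left(r,X \right)} = r - 3 X 3 = r \left(- 9 X\right) = - 9 X r$)
$F{\left(A,S \right)} = S + A S$ ($F{\left(A,S \right)} = A S + S = S + A S$)
$Z = 1296$ ($Z = \left(3 \left(1 + 11\right) - 45 \cdot 0\right)^{2} = \left(3 \cdot 12 + 0\right)^{2} = \left(36 + 0\right)^{2} = 36^{2} = 1296$)
$- Z = \left(-1\right) 1296 = -1296$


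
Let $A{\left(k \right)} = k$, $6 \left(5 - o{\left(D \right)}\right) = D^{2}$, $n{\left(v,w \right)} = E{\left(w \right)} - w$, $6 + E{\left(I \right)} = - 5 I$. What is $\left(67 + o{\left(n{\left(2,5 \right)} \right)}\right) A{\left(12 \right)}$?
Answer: $-1728$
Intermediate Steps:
$E{\left(I \right)} = -6 - 5 I$
$n{\left(v,w \right)} = -6 - 6 w$ ($n{\left(v,w \right)} = \left(-6 - 5 w\right) - w = -6 - 6 w$)
$o{\left(D \right)} = 5 - \frac{D^{2}}{6}$
$\left(67 + o{\left(n{\left(2,5 \right)} \right)}\right) A{\left(12 \right)} = \left(67 + \left(5 - \frac{\left(-6 - 30\right)^{2}}{6}\right)\right) 12 = \left(67 + \left(5 - \frac{\left(-36\right)^{2}}{6}\right)\right) 12 = \left(67 + \left(5 - 216\right)\right) 12 = \left(67 - 211\right) 12 = \left(-144\right) 12 = -1728$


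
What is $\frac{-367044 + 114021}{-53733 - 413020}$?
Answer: $\frac{253023}{466753} \approx 0.54209$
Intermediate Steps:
$\frac{-367044 + 114021}{-53733 - 413020} = - \frac{253023}{-466753} = \left(-253023\right) \left(- \frac{1}{466753}\right) = \frac{253023}{466753}$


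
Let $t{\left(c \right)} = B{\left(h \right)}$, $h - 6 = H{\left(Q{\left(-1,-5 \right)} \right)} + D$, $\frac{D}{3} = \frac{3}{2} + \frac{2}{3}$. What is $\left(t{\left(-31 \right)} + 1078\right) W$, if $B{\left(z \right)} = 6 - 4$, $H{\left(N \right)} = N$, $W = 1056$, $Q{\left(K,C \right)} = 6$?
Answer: $1140480$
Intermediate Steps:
$D = \frac{13}{2}$ ($D = 3 \left(\frac{3}{2} + \frac{2}{3}\right) = 3 \cdot \frac{13}{6} = \frac{13}{2} \approx 6.5$)
$h = \frac{37}{2}$ ($h = 6 + \left(6 + \frac{13}{2}\right) = 6 + \frac{25}{2} = \frac{37}{2} \approx 18.5$)
$B{\left(z \right)} = 2$ ($B{\left(z \right)} = 6 - 4 = 2$)
$t{\left(c \right)} = 2$
$\left(t{\left(-31 \right)} + 1078\right) W = \left(2 + 1078\right) 1056 = 1080 \cdot 1056 = 1140480$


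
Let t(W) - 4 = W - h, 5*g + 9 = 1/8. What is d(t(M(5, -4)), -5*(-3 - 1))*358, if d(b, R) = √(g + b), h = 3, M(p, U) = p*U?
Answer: 179*I*√8310/10 ≈ 1631.8*I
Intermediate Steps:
M(p, U) = U*p
g = -71/40 (g = -9/5 + (⅕)/8 = -9/5 + (⅕)*(⅛) = -9/5 + 1/40 = -71/40 ≈ -1.7750)
t(W) = 1 + W (t(W) = 4 + (W - 1*3) = 4 + (W - 3) = 4 + (-3 + W) = 1 + W)
d(b, R) = √(-71/40 + b)
d(t(M(5, -4)), -5*(-3 - 1))*358 = (√(-710 + 400*(1 - 4*5))/20)*358 = (√(-710 + 400*(1 - 20))/20)*358 = (√(-710 + 400*(-19))/20)*358 = (√(-710 - 7600)/20)*358 = (√(-8310)/20)*358 = ((I*√8310)/20)*358 = (I*√8310/20)*358 = 179*I*√8310/10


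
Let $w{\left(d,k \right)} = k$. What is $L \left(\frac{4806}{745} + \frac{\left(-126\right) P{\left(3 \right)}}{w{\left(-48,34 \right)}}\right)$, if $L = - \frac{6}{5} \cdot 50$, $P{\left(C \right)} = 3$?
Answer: $\frac{709236}{2533} \approx 280.0$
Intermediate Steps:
$L = -60$ ($L = \left(-6\right) \frac{1}{5} \cdot 50 = \left(- \frac{6}{5}\right) 50 = -60$)
$L \left(\frac{4806}{745} + \frac{\left(-126\right) P{\left(3 \right)}}{w{\left(-48,34 \right)}}\right) = - 60 \left(\frac{4806}{745} + \frac{\left(-126\right) 3}{34}\right) = - 60 \left(4806 \cdot \frac{1}{745} - \frac{189}{17}\right) = - 60 \left(\frac{4806}{745} - \frac{189}{17}\right) = \left(-60\right) \left(- \frac{59103}{12665}\right) = \frac{709236}{2533}$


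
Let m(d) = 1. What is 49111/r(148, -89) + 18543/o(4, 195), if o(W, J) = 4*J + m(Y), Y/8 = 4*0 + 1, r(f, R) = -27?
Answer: -37855030/21087 ≈ -1795.2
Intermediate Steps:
Y = 8 (Y = 8*(4*0 + 1) = 8*(0 + 1) = 8*1 = 8)
o(W, J) = 1 + 4*J (o(W, J) = 4*J + 1 = 1 + 4*J)
49111/r(148, -89) + 18543/o(4, 195) = 49111/(-27) + 18543/(1 + 4*195) = 49111*(-1/27) + 18543/(1 + 780) = -49111/27 + 18543/781 = -37855030/21087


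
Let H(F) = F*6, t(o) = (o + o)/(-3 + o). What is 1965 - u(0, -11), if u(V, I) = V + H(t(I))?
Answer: 13689/7 ≈ 1955.6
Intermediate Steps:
t(o) = 2*o/(-3 + o) (t(o) = (2*o)/(-3 + o) = 2*o/(-3 + o))
H(F) = 6*F
u(V, I) = V + 12*I/(-3 + I) (u(V, I) = V + 6*(2*I/(-3 + I)) = V + 12*I/(-3 + I))
1965 - u(0, -11) = 1965 - (12*(-11) + 0*(-3 - 11))/(-3 - 11) = 1965 - (-132 + 0*(-14))/(-14) = 1965 - (-1)*(-132 + 0)/14 = 1965 - (-1)*(-132)/14 = 1965 - 1*66/7 = 1965 - 66/7 = 13689/7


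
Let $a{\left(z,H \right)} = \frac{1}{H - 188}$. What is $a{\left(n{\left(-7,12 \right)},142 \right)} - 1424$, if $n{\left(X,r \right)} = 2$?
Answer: $- \frac{65505}{46} \approx -1424.0$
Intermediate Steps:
$a{\left(z,H \right)} = \frac{1}{-188 + H}$
$a{\left(n{\left(-7,12 \right)},142 \right)} - 1424 = \frac{1}{-188 + 142} - 1424 = \frac{1}{-46} - 1424 = - \frac{1}{46} - 1424 = - \frac{65505}{46}$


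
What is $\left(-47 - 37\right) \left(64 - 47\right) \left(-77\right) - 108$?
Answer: $109848$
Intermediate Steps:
$\left(-47 - 37\right) \left(64 - 47\right) \left(-77\right) - 108 = \left(-84\right) 17 \left(-77\right) - 108 = \left(-1428\right) \left(-77\right) - 108 = 109956 - 108 = 109848$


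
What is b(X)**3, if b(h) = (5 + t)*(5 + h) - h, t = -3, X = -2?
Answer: 512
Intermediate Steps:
b(h) = 10 + h (b(h) = (5 - 3)*(5 + h) - h = 2*(5 + h) - h = (10 + 2*h) - h = 10 + h)
b(X)**3 = (10 - 2)**3 = 8**3 = 512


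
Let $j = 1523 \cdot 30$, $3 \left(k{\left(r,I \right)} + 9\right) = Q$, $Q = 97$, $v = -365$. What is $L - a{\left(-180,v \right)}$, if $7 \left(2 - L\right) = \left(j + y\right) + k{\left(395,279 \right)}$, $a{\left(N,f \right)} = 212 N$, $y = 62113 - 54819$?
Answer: $\frac{642380}{21} \approx 30590.0$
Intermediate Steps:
$k{\left(r,I \right)} = \frac{70}{3}$ ($k{\left(r,I \right)} = -9 + \frac{1}{3} \cdot 97 = -9 + \frac{97}{3} = \frac{70}{3}$)
$y = 7294$ ($y = 62113 - 54819 = 7294$)
$j = 45690$
$L = - \frac{158980}{21}$ ($L = 2 - \frac{\left(45690 + 7294\right) + \frac{70}{3}}{7} = 2 - \frac{52984 + \frac{70}{3}}{7} = 2 - \frac{159022}{21} = - \frac{158980}{21} \approx -7570.5$)
$L - a{\left(-180,v \right)} = - \frac{158980}{21} - 212 \left(-180\right) = - \frac{158980}{21} - -38160 = - \frac{158980}{21} + 38160 = \frac{642380}{21}$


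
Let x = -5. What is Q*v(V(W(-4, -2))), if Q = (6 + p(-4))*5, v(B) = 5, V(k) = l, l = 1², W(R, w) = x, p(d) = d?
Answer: 50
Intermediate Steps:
W(R, w) = -5
l = 1
V(k) = 1
Q = 10 (Q = (6 - 4)*5 = 2*5 = 10)
Q*v(V(W(-4, -2))) = 10*5 = 50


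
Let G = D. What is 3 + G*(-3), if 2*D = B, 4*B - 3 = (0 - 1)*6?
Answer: 33/8 ≈ 4.1250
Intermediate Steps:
B = -¾ (B = ¾ + ((0 - 1)*6)/4 = ¾ + (-1*6)/4 = ¾ + (¼)*(-6) = ¾ - 3/2 = -¾ ≈ -0.75000)
D = -3/8 (D = (½)*(-¾) = -3/8 ≈ -0.37500)
G = -3/8 ≈ -0.37500
3 + G*(-3) = 3 - 3/8*(-3) = 3 + 9/8 = 33/8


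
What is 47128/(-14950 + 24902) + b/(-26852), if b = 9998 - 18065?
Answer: 10513780/2087743 ≈ 5.0360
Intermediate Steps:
b = -8067
47128/(-14950 + 24902) + b/(-26852) = 47128/(-14950 + 24902) - 8067/(-26852) = 47128/9952 - 8067*(-1/26852) = 47128*(1/9952) + 8067/26852 = 5891/1244 + 8067/26852 = 10513780/2087743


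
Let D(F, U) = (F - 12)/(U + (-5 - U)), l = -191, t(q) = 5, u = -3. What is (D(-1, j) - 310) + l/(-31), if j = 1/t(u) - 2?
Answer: -46692/155 ≈ -301.24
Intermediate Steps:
j = -9/5 (j = 1/5 - 2 = -9/5 ≈ -1.8000)
D(F, U) = 12/5 - F/5 (D(F, U) = (-12 + F)/(-5) = (-12 + F)*(-1/5) = 12/5 - F/5)
(D(-1, j) - 310) + l/(-31) = ((12/5 - 1/5*(-1)) - 310) - 191/(-31) = ((12/5 + 1/5) - 310) - 191*(-1/31) = (13/5 - 310) + 191/31 = -1537/5 + 191/31 = -46692/155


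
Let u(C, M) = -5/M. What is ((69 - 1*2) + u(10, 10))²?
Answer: 17689/4 ≈ 4422.3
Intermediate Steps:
((69 - 1*2) + u(10, 10))² = ((69 - 1*2) - 5/10)² = ((69 - 2) - 5*⅒)² = (67 - ½)² = (133/2)² = 17689/4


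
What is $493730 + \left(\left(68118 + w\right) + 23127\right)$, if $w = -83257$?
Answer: $501718$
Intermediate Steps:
$493730 + \left(\left(68118 + w\right) + 23127\right) = 493730 + \left(\left(68118 - 83257\right) + 23127\right) = 493730 + \left(-15139 + 23127\right) = 493730 + 7988 = 501718$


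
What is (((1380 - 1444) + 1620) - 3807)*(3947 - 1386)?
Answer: -5764811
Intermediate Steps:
(((1380 - 1444) + 1620) - 3807)*(3947 - 1386) = ((-64 + 1620) - 3807)*2561 = (1556 - 3807)*2561 = -2251*2561 = -5764811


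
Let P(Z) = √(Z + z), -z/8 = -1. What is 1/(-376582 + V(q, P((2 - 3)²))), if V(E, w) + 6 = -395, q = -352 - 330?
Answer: -1/376983 ≈ -2.6526e-6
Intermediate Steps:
z = 8 (z = -8*(-1) = 8)
q = -682
P(Z) = √(8 + Z) (P(Z) = √(Z + 8) = √(8 + Z))
V(E, w) = -401 (V(E, w) = -6 - 395 = -401)
1/(-376582 + V(q, P((2 - 3)²))) = 1/(-376582 - 401) = 1/(-376983) = -1/376983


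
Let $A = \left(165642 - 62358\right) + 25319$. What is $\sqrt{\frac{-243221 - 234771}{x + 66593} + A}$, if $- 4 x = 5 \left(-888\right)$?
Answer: $\frac{\sqrt{589444722073651}}{67703} \approx 358.6$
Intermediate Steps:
$x = 1110$ ($x = - \frac{5 \left(-888\right)}{4} = \left(- \frac{1}{4}\right) \left(-4440\right) = 1110$)
$A = 128603$ ($A = 103284 + 25319 = 128603$)
$\sqrt{\frac{-243221 - 234771}{x + 66593} + A} = \sqrt{\frac{-243221 - 234771}{1110 + 66593} + 128603} = \sqrt{- \frac{477992}{67703} + 128603} = \sqrt{\frac{8706330917}{67703}} = \frac{\sqrt{589444722073651}}{67703}$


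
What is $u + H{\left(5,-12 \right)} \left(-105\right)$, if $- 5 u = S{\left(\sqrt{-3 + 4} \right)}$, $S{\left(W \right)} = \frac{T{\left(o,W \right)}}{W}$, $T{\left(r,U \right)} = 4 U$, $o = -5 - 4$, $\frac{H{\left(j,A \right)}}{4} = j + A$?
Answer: $\frac{14696}{5} \approx 2939.2$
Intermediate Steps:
$H{\left(j,A \right)} = 4 A + 4 j$ ($H{\left(j,A \right)} = 4 \left(j + A\right) = 4 \left(A + j\right) = 4 A + 4 j$)
$o = -9$
$S{\left(W \right)} = 4$ ($S{\left(W \right)} = \frac{4 W}{W} = 4$)
$u = - \frac{4}{5}$ ($u = \left(- \frac{1}{5}\right) 4 = - \frac{4}{5} \approx -0.8$)
$u + H{\left(5,-12 \right)} \left(-105\right) = - \frac{4}{5} + \left(4 \left(-12\right) + 4 \cdot 5\right) \left(-105\right) = - \frac{4}{5} + \left(-48 + 20\right) \left(-105\right) = - \frac{4}{5} - -2940 = - \frac{4}{5} + 2940 = \frac{14696}{5}$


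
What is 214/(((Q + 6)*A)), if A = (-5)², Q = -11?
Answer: -214/125 ≈ -1.7120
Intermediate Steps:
A = 25
214/(((Q + 6)*A)) = 214/(((-11 + 6)*25)) = 214/((-5*25)) = 214/(-125) = 214*(-1/125) = -214/125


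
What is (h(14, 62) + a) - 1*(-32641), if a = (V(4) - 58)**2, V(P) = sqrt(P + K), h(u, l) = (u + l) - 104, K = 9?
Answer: 35990 - 116*sqrt(13) ≈ 35572.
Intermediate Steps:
h(u, l) = -104 + l + u (h(u, l) = (l + u) - 104 = -104 + l + u)
V(P) = sqrt(9 + P) (V(P) = sqrt(P + 9) = sqrt(9 + P))
a = (-58 + sqrt(13))**2 (a = (sqrt(9 + 4) - 58)**2 = (sqrt(13) - 58)**2 = (-58 + sqrt(13))**2 ≈ 2958.8)
(h(14, 62) + a) - 1*(-32641) = ((-104 + 62 + 14) + (58 - sqrt(13))**2) - 1*(-32641) = (-28 + (58 - sqrt(13))**2) + 32641 = 32613 + (58 - sqrt(13))**2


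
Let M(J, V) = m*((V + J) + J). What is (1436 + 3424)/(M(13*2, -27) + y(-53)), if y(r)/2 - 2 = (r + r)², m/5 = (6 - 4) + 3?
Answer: 4860/23101 ≈ 0.21038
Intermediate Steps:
m = 25 (m = 5*((6 - 4) + 3) = 5*(2 + 3) = 5*5 = 25)
M(J, V) = 25*V + 50*J (M(J, V) = 25*((V + J) + J) = 25*((J + V) + J) = 25*(V + 2*J) = 25*V + 50*J)
y(r) = 4 + 8*r² (y(r) = 4 + 2*(r + r)² = 4 + 2*(2*r)² = 4 + 2*(4*r²) = 4 + 8*r²)
(1436 + 3424)/(M(13*2, -27) + y(-53)) = (1436 + 3424)/((25*(-27) + 50*(13*2)) + (4 + 8*(-53)²)) = 4860/((-675 + 50*26) + (4 + 8*2809)) = 4860/((-675 + 1300) + (4 + 22472)) = 4860/(625 + 22476) = 4860/23101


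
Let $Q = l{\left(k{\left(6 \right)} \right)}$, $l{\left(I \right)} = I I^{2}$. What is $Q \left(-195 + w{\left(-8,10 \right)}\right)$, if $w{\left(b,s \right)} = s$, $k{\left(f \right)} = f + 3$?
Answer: $-134865$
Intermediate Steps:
$k{\left(f \right)} = 3 + f$
$l{\left(I \right)} = I^{3}$
$Q = 729$ ($Q = \left(3 + 6\right)^{3} = 9^{3} = 729$)
$Q \left(-195 + w{\left(-8,10 \right)}\right) = 729 \left(-195 + 10\right) = 729 \left(-185\right) = -134865$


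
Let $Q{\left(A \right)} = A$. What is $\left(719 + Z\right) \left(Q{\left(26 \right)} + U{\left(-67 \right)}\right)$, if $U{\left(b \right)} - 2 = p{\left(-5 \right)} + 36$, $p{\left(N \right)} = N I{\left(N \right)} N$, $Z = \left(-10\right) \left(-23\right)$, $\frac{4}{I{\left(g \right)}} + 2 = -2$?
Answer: $37011$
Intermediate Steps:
$I{\left(g \right)} = -1$ ($I{\left(g \right)} = \frac{4}{-2 - 2} = \frac{4}{-4} = 4 \left(- \frac{1}{4}\right) = -1$)
$Z = 230$
$p{\left(N \right)} = - N^{2}$ ($p{\left(N \right)} = N \left(-1\right) N = - N N = - N^{2}$)
$U{\left(b \right)} = 13$ ($U{\left(b \right)} = 2 + \left(- \left(-5\right)^{2} + 36\right) = 2 + \left(\left(-1\right) 25 + 36\right) = 2 + \left(-25 + 36\right) = 2 + 11 = 13$)
$\left(719 + Z\right) \left(Q{\left(26 \right)} + U{\left(-67 \right)}\right) = \left(719 + 230\right) \left(26 + 13\right) = 949 \cdot 39 = 37011$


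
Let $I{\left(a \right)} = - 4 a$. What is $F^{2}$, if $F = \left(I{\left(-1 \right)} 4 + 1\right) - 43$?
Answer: $676$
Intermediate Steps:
$F = -26$ ($F = \left(\left(-4\right) \left(-1\right) 4 + 1\right) - 43 = \left(4 \cdot 4 + 1\right) - 43 = \left(16 + 1\right) - 43 = 17 - 43 = -26$)
$F^{2} = \left(-26\right)^{2} = 676$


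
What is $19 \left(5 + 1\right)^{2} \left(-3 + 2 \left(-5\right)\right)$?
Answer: $-8892$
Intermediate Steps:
$19 \left(5 + 1\right)^{2} \left(-3 + 2 \left(-5\right)\right) = 19 \cdot 6^{2} \left(-3 - 10\right) = 19 \cdot 36 \left(-13\right) = 684 \left(-13\right) = -8892$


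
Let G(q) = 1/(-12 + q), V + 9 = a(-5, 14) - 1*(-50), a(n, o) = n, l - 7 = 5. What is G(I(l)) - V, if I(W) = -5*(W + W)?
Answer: -4753/132 ≈ -36.008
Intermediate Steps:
l = 12 (l = 7 + 5 = 12)
I(W) = -10*W
V = 36 (V = -9 + (-5 - 1*(-50)) = -9 + (-5 + 50) = -9 + 45 = 36)
G(I(l)) - V = 1/(-12 - 10*12) - 1*36 = 1/(-12 - 120) - 36 = 1/(-132) - 36 = -1/132 - 36 = -4753/132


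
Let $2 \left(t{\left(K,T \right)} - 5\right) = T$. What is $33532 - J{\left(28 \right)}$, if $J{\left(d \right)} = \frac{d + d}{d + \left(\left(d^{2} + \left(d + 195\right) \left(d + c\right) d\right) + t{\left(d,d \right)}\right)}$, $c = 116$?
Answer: $\frac{30177693388}{899967} \approx 33532.0$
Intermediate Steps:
$t{\left(K,T \right)} = 5 + \frac{T}{2}$
$J{\left(d \right)} = \frac{2 d}{5 + d^{2} + \frac{3 d}{2} + d \left(116 + d\right) \left(195 + d\right)}$ ($J{\left(d \right)} = \frac{d + d}{d + \left(\left(d^{2} + \left(d + 195\right) \left(d + 116\right) d\right) + \left(5 + \frac{d}{2}\right)\right)} = \frac{2 d}{d + \left(\left(d^{2} + \left(195 + d\right) \left(116 + d\right) d\right) + \left(5 + \frac{d}{2}\right)\right)} = \frac{2 d}{d + \left(\left(d^{2} + \left(116 + d\right) \left(195 + d\right) d\right) + \left(5 + \frac{d}{2}\right)\right)} = \frac{2 d}{d + \left(\left(d^{2} + d \left(116 + d\right) \left(195 + d\right)\right) + \left(5 + \frac{d}{2}\right)\right)} = \frac{2 d}{d + \left(5 + d^{2} + \frac{d}{2} + d \left(116 + d\right) \left(195 + d\right)\right)} = \frac{2 d}{5 + d^{2} + \frac{3 d}{2} + d \left(116 + d\right) \left(195 + d\right)}$)
$33532 - J{\left(28 \right)} = 33532 - 4 \cdot 28 \frac{1}{10 + 2 \cdot 28^{3} + 624 \cdot 28^{2} + 45243 \cdot 28} = 33532 - 4 \cdot 28 \frac{1}{10 + 2 \cdot 21952 + 624 \cdot 784 + 1266804} = 33532 - 4 \cdot 28 \frac{1}{10 + 43904 + 489216 + 1266804} = 33532 - 4 \cdot 28 \cdot \frac{1}{1799934} = 33532 - \frac{56}{899967} = \frac{30177693388}{899967}$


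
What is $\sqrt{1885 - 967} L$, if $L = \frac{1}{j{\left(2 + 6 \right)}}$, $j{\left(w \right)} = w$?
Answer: $\frac{3 \sqrt{102}}{8} \approx 3.7873$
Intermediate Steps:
$L = \frac{1}{8}$ ($L = \frac{1}{2 + 6} = \frac{1}{8} \approx 0.125$)
$\sqrt{1885 - 967} L = \sqrt{1885 - 967} \cdot \frac{1}{8} = \sqrt{918} \cdot \frac{1}{8} = 3 \sqrt{102} \cdot \frac{1}{8} = \frac{3 \sqrt{102}}{8}$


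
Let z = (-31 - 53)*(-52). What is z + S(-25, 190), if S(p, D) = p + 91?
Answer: 4434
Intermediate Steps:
S(p, D) = 91 + p
z = 4368 (z = -84*(-52) = 4368)
z + S(-25, 190) = 4368 + (91 - 25) = 4368 + 66 = 4434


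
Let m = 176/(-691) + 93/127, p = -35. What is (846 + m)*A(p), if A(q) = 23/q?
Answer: -1708539659/3071495 ≈ -556.26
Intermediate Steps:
m = 41911/87757 (m = 176*(-1/691) + 93*(1/127) = -176/691 + 93/127 = 41911/87757 ≈ 0.47758)
(846 + m)*A(p) = (846 + 41911/87757)*(23/(-35)) = 74284333*(23*(-1/35))/87757 = (74284333/87757)*(-23/35) = -1708539659/3071495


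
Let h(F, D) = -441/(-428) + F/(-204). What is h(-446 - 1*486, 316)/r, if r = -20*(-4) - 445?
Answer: -24443/1593444 ≈ -0.015340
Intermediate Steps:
r = -365 (r = 80 - 445 = -365)
h(F, D) = 441/428 - F/204 (h(F, D) = -441*(-1/428) + F*(-1/204) = 441/428 - F/204)
h(-446 - 1*486, 316)/r = (441/428 - (-446 - 1*486)/204)/(-365) = (441/428 - (-446 - 486)/204)*(-1/365) = (441/428 - 1/204*(-932))*(-1/365) = (441/428 + 233/51)*(-1/365) = (122215/21828)*(-1/365) = -24443/1593444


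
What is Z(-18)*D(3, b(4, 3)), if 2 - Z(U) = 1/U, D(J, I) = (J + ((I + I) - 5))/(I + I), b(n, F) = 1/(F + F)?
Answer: -185/18 ≈ -10.278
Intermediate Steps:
b(n, F) = 1/(2*F)
D(J, I) = (-5 + J + 2*I)/(2*I) (D(J, I) = (J + (2*I - 5))/((2*I)) = (J + (-5 + 2*I))*(1/(2*I)) = (-5 + J + 2*I)*(1/(2*I)) = (-5 + J + 2*I)/(2*I))
Z(U) = 2 - 1/U
Z(-18)*D(3, b(4, 3)) = (2 - 1/(-18))*((-5 + 3 + 2*((½)/3))/(2*(((½)/3)))) = (2 - 1*(-1/18))*((-5 + 3 + 2*((½)*(⅓)))/(2*(((½)*(⅓))))) = (2 + 1/18)*((-5 + 3 + 2*(⅙))/(2*(⅙))) = 37*((½)*6*(-5 + 3 + ⅓))/18 = 37*((½)*6*(-5/3))/18 = (37/18)*(-5) = -185/18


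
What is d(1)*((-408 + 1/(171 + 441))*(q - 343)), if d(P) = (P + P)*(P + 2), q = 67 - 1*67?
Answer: 85645385/102 ≈ 8.3966e+5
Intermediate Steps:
q = 0 (q = 67 - 67 = 0)
d(P) = 2*P*(2 + P) (d(P) = (2*P)*(2 + P) = 2*P*(2 + P))
d(1)*((-408 + 1/(171 + 441))*(q - 343)) = (2*1*(2 + 1))*((-408 + 1/(171 + 441))*(0 - 343)) = (2*1*3)*((-408 + 1/612)*(-343)) = 6*((-408 + 1/612)*(-343)) = 6*(-249695/612*(-343)) = 6*(85645385/612) = 85645385/102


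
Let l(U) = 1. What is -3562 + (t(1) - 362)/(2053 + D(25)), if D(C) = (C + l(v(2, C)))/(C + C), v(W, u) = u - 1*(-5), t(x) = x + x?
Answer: -91437478/25669 ≈ -3562.2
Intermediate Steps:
t(x) = 2*x
v(W, u) = 5 + u (v(W, u) = u + 5 = 5 + u)
D(C) = (1 + C)/(2*C) (D(C) = (C + 1)/(C + C) = (1 + C)/((2*C)) = (1 + C)*(1/(2*C)) = (1 + C)/(2*C))
-3562 + (t(1) - 362)/(2053 + D(25)) = -3562 + (2*1 - 362)/(2053 + (½)*(1 + 25)/25) = -3562 + (2 - 362)/(2053 + (½)*(1/25)*26) = -3562 - 360/(2053 + 13/25) = -3562 - 360/51338/25 = -3562 - 360*25/51338 = -3562 - 4500/25669 = -91437478/25669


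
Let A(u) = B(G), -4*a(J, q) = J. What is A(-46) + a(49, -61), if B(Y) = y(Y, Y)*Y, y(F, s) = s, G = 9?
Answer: 275/4 ≈ 68.750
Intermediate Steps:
B(Y) = Y² (B(Y) = Y*Y = Y²)
a(J, q) = -J/4
A(u) = 81 (A(u) = 9² = 81)
A(-46) + a(49, -61) = 81 - ¼*49 = 81 - 49/4 = 275/4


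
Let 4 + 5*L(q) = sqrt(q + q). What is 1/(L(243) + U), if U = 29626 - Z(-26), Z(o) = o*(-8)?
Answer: 73543/2163429091 - 9*sqrt(6)/4326858182 ≈ 3.3989e-5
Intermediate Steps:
Z(o) = -8*o
L(q) = -4/5 + sqrt(2)*sqrt(q)/5 (L(q) = -4/5 + sqrt(q + q)/5 = -4/5 + sqrt(2*q)/5 = -4/5 + (sqrt(2)*sqrt(q))/5 = -4/5 + sqrt(2)*sqrt(q)/5)
U = 29418 (U = 29626 - (-8)*(-26) = 29626 - 1*208 = 29626 - 208 = 29418)
1/(L(243) + U) = 1/((-4/5 + sqrt(2)*sqrt(243)/5) + 29418) = 1/((-4/5 + sqrt(2)*(9*sqrt(3))/5) + 29418) = 1/((-4/5 + 9*sqrt(6)/5) + 29418) = 1/(147086/5 + 9*sqrt(6)/5)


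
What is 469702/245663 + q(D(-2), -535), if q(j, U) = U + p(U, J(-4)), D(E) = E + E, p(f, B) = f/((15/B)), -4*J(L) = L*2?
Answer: -445451891/736989 ≈ -604.42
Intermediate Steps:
J(L) = -L/2 (J(L) = -L*2/4 = -L/2)
p(f, B) = B*f/15 (p(f, B) = f*(B/15) = B*f/15)
D(E) = 2*E
q(j, U) = 17*U/15 (q(j, U) = U + (-½*(-4))*U/15 = U + (1/15)*2*U = U + 2*U/15 = 17*U/15)
469702/245663 + q(D(-2), -535) = 469702/245663 + (17/15)*(-535) = 469702*(1/245663) - 1819/3 = 469702/245663 - 1819/3 = -445451891/736989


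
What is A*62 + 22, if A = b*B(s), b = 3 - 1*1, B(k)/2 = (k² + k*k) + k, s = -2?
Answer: 1510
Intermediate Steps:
B(k) = 2*k + 4*k² (B(k) = 2*((k² + k*k) + k) = 2*((k² + k²) + k) = 2*(2*k² + k) = 2*(k + 2*k²) = 2*k + 4*k²)
b = 2 (b = 3 - 1 = 2)
A = 24 (A = 2*(2*(-2)*(1 + 2*(-2))) = 2*(2*(-2)*(1 - 4)) = 2*(2*(-2)*(-3)) = 2*12 = 24)
A*62 + 22 = 24*62 + 22 = 1488 + 22 = 1510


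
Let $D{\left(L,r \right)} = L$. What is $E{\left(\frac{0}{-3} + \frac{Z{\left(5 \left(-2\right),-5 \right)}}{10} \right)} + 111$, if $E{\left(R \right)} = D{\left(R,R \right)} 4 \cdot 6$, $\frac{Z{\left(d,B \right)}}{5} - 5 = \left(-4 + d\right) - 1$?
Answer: $-9$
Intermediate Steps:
$Z{\left(d,B \right)} = 5 d$ ($Z{\left(d,B \right)} = 25 + 5 \left(\left(-4 + d\right) - 1\right) = 25 + 5 \left(-5 + d\right) = 25 + \left(-25 + 5 d\right) = 5 d$)
$E{\left(R \right)} = 24 R$ ($E{\left(R \right)} = R 4 \cdot 6 = 4 R 6 = 24 R$)
$E{\left(\frac{0}{-3} + \frac{Z{\left(5 \left(-2\right),-5 \right)}}{10} \right)} + 111 = 24 \left(\frac{0}{-3} + \frac{5 \cdot 5 \left(-2\right)}{10}\right) + 111 = 24 \left(0 \left(- \frac{1}{3}\right) + 5 \left(-10\right) \frac{1}{10}\right) + 111 = 24 \left(0 - 5\right) + 111 = 24 \left(-5\right) + 111 = -120 + 111 = -9$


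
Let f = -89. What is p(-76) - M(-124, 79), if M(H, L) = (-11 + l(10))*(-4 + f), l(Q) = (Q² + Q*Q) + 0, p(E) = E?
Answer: 17501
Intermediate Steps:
l(Q) = 2*Q² (l(Q) = (Q² + Q²) + 0 = 2*Q² + 0 = 2*Q²)
M(H, L) = -17577 (M(H, L) = (-11 + 2*10²)*(-4 - 89) = (-11 + 2*100)*(-93) = (-11 + 200)*(-93) = 189*(-93) = -17577)
p(-76) - M(-124, 79) = -76 - 1*(-17577) = -76 + 17577 = 17501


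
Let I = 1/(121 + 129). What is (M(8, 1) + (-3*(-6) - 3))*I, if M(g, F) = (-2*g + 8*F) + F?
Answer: 4/125 ≈ 0.032000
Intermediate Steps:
M(g, F) = -2*g + 9*F
I = 1/250 ≈ 0.0040000
(M(8, 1) + (-3*(-6) - 3))*I = ((-2*8 + 9*1) + (-3*(-6) - 3))*(1/250) = ((-16 + 9) + (18 - 3))*(1/250) = (-7 + 15)*(1/250) = 8*(1/250) = 4/125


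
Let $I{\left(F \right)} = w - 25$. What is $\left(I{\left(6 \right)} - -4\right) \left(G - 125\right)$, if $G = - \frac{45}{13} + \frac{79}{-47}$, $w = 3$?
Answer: $\frac{1431306}{611} \approx 2342.6$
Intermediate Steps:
$I{\left(F \right)} = -22$ ($I{\left(F \right)} = 3 - 25 = -22$)
$G = - \frac{3142}{611}$ ($G = \left(-45\right) \frac{1}{13} + 79 \left(- \frac{1}{47}\right) = - \frac{45}{13} - \frac{79}{47} = - \frac{3142}{611} \approx -5.1424$)
$\left(I{\left(6 \right)} - -4\right) \left(G - 125\right) = \left(-22 - -4\right) \left(- \frac{3142}{611} - 125\right) = \left(-22 + 4\right) \left(- \frac{79517}{611}\right) = \left(-18\right) \left(- \frac{79517}{611}\right) = \frac{1431306}{611}$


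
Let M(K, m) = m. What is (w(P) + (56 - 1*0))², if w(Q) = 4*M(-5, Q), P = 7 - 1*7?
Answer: 3136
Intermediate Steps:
P = 0 (P = 7 - 7 = 0)
w(Q) = 4*Q
(w(P) + (56 - 1*0))² = (4*0 + (56 - 1*0))² = (0 + (56 + 0))² = (0 + 56)² = 56² = 3136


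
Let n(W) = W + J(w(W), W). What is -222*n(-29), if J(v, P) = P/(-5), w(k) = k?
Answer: 25752/5 ≈ 5150.4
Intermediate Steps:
J(v, P) = -P/5 (J(v, P) = P*(-⅕) = -P/5)
n(W) = 4*W/5 (n(W) = W - W/5 = 4*W/5)
-222*n(-29) = -888*(-29)/5 = -222*(-116/5) = 25752/5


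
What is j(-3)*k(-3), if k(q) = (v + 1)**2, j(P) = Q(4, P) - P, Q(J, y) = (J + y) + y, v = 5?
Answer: 36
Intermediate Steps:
Q(J, y) = J + 2*y
j(P) = 4 + P (j(P) = (4 + 2*P) - P = 4 + P)
k(q) = 36 (k(q) = (5 + 1)**2 = 6**2 = 36)
j(-3)*k(-3) = (4 - 3)*36 = 1*36 = 36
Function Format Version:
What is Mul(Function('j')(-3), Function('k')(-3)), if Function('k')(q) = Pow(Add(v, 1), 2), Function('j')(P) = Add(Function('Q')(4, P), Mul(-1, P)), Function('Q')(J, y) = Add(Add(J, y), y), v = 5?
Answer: 36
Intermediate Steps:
Function('Q')(J, y) = Add(J, Mul(2, y))
Function('j')(P) = Add(4, P) (Function('j')(P) = Add(Add(4, Mul(2, P)), Mul(-1, P)) = Add(4, P))
Function('k')(q) = 36 (Function('k')(q) = Pow(Add(5, 1), 2) = Pow(6, 2) = 36)
Mul(Function('j')(-3), Function('k')(-3)) = Mul(Add(4, -3), 36) = Mul(1, 36) = 36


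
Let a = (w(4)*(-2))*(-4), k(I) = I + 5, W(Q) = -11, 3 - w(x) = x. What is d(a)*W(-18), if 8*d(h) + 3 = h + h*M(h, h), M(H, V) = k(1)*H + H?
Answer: -4807/8 ≈ -600.88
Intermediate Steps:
w(x) = 3 - x
k(I) = 5 + I
M(H, V) = 7*H (M(H, V) = (5 + 1)*H + H = 6*H + H = 7*H)
a = -8 (a = ((3 - 1*4)*(-2))*(-4) = ((3 - 4)*(-2))*(-4) = -1*(-2)*(-4) = 2*(-4) = -8)
d(h) = -3/8 + h/8 + 7*h²/8 (d(h) = -3/8 + (h + h*(7*h))/8 = -3/8 + (h + 7*h²)/8 = -3/8 + (h/8 + 7*h²/8) = -3/8 + h/8 + 7*h²/8)
d(a)*W(-18) = (-3/8 + (⅛)*(-8) + (7/8)*(-8)²)*(-11) = (-3/8 - 1 + (7/8)*64)*(-11) = (-3/8 - 1 + 56)*(-11) = (437/8)*(-11) = -4807/8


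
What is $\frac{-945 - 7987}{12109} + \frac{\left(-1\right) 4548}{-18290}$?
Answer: $- \frac{54147274}{110736805} \approx -0.48897$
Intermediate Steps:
$\frac{-945 - 7987}{12109} + \frac{\left(-1\right) 4548}{-18290} = \left(-945 - 7987\right) \frac{1}{12109} - - \frac{2274}{9145} = \left(-8932\right) \frac{1}{12109} + \frac{2274}{9145} = - \frac{8932}{12109} + \frac{2274}{9145} = - \frac{54147274}{110736805}$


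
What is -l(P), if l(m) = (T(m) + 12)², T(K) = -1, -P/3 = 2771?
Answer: -121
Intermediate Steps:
P = -8313 (P = -3*2771 = -8313)
l(m) = 121 (l(m) = (-1 + 12)² = 11² = 121)
-l(P) = -1*121 = -121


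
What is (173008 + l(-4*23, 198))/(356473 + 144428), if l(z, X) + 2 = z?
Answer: 57638/166967 ≈ 0.34521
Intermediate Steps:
l(z, X) = -2 + z
(173008 + l(-4*23, 198))/(356473 + 144428) = (173008 + (-2 - 4*23))/(356473 + 144428) = (173008 + (-2 - 92))/500901 = (173008 - 94)*(1/500901) = 172914*(1/500901) = 57638/166967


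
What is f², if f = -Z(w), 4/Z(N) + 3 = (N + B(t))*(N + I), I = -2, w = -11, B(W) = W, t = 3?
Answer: 16/10201 ≈ 0.0015685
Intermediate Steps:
Z(N) = 4/(-3 + (-2 + N)*(3 + N)) (Z(N) = 4/(-3 + (N + 3)*(N - 2)) = 4/(-3 + (3 + N)*(-2 + N)) = 4/(-3 + (-2 + N)*(3 + N)))
f = -4/101 (f = -4/(-9 - 11 + (-11)²) = -4/(-9 - 11 + 121) = -4/101 ≈ -0.039604)
f² = (-4/101)² = 16/10201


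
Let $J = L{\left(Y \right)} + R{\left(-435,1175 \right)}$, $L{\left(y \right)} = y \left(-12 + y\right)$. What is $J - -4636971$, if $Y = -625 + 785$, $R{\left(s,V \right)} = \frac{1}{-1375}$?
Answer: $\frac{6408395124}{1375} \approx 4.6606 \cdot 10^{6}$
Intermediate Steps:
$R{\left(s,V \right)} = - \frac{1}{1375}$
$Y = 160$
$J = \frac{32559999}{1375}$ ($J = 160 \left(-12 + 160\right) - \frac{1}{1375} = 160 \cdot 148 - \frac{1}{1375} = 23680 - \frac{1}{1375} = \frac{32559999}{1375} \approx 23680.0$)
$J - -4636971 = \frac{32559999}{1375} - -4636971 = \frac{32559999}{1375} + 4636971 = \frac{6408395124}{1375}$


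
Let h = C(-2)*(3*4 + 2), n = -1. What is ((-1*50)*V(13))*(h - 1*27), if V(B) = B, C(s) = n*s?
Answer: -650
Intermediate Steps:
C(s) = -s
h = 28 (h = (-1*(-2))*(3*4 + 2) = 2*(12 + 2) = 2*14 = 28)
((-1*50)*V(13))*(h - 1*27) = (-1*50*13)*(28 - 1*27) = (-50*13)*(28 - 27) = -650*1 = -650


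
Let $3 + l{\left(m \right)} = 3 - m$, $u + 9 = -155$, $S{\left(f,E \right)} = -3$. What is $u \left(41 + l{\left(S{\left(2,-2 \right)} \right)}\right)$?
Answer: $-7216$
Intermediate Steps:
$u = -164$ ($u = -9 - 155 = -164$)
$l{\left(m \right)} = - m$ ($l{\left(m \right)} = -3 - \left(-3 + m\right) = - m$)
$u \left(41 + l{\left(S{\left(2,-2 \right)} \right)}\right) = - 164 \left(41 - -3\right) = - 164 \left(41 + 3\right) = \left(-164\right) 44 = -7216$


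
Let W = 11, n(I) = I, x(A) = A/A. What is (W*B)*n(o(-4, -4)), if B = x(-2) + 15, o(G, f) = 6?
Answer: 1056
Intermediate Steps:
x(A) = 1
B = 16 (B = 1 + 15 = 16)
(W*B)*n(o(-4, -4)) = (11*16)*6 = 176*6 = 1056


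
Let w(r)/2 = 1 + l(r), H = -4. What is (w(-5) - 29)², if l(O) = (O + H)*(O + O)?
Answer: 23409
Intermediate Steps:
l(O) = 2*O*(-4 + O) (l(O) = (O - 4)*(O + O) = (-4 + O)*(2*O) = 2*O*(-4 + O))
w(r) = 2 + 4*r*(-4 + r) (w(r) = 2*(1 + 2*r*(-4 + r)) = 2 + 4*r*(-4 + r))
(w(-5) - 29)² = ((2 + 4*(-5)*(-4 - 5)) - 29)² = ((2 + 4*(-5)*(-9)) - 29)² = ((2 + 180) - 29)² = (182 - 29)² = 153² = 23409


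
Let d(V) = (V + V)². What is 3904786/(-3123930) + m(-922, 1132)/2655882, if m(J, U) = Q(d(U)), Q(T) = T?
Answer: 470138721169/691399121355 ≈ 0.67998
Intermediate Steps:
d(V) = 4*V² (d(V) = (2*V)² = 4*V²)
m(J, U) = 4*U²
3904786/(-3123930) + m(-922, 1132)/2655882 = 3904786/(-3123930) + (4*1132²)/2655882 = 3904786*(-1/3123930) + (4*1281424)*(1/2655882) = -1952393/1561965 + 5125696*(1/2655882) = -1952393/1561965 + 2562848/1327941 = 470138721169/691399121355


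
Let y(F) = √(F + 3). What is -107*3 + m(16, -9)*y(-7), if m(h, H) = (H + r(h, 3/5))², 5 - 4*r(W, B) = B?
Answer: -321 + 6241*I/50 ≈ -321.0 + 124.82*I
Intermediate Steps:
r(W, B) = 5/4 - B/4
m(h, H) = (11/10 + H)² (m(h, H) = (H + (5/4 - 3/(4*5)))² = (H + (5/4 - ¼*⅗))² = (H + (5/4 - 3/20))² = (H + 11/10)² = (11/10 + H)²)
y(F) = √(3 + F)
-107*3 + m(16, -9)*y(-7) = -107*3 + ((11 + 10*(-9))²/100)*√(3 - 7) = -321 + ((11 - 90)²/100)*√(-4) = -321 + ((1/100)*(-79)²)*(2*I) = -321 + ((1/100)*6241)*(2*I) = -321 + 6241*(2*I)/100 = -321 + 6241*I/50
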